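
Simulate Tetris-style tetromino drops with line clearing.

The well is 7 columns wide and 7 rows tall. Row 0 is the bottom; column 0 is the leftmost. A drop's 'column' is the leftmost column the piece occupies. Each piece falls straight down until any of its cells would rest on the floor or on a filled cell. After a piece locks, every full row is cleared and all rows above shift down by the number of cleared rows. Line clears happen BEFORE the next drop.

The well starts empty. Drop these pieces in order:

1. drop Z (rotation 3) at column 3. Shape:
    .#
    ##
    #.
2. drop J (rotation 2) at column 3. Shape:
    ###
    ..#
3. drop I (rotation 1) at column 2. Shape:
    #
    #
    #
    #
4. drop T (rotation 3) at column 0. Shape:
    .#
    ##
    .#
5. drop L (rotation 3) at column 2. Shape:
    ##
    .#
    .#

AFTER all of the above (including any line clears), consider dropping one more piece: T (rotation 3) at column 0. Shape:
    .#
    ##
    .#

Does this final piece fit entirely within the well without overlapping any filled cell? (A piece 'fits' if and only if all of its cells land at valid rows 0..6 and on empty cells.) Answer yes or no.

Drop 1: Z rot3 at col 3 lands with bottom-row=0; cleared 0 line(s) (total 0); column heights now [0 0 0 2 3 0 0], max=3
Drop 2: J rot2 at col 3 lands with bottom-row=2; cleared 0 line(s) (total 0); column heights now [0 0 0 4 4 4 0], max=4
Drop 3: I rot1 at col 2 lands with bottom-row=0; cleared 0 line(s) (total 0); column heights now [0 0 4 4 4 4 0], max=4
Drop 4: T rot3 at col 0 lands with bottom-row=0; cleared 0 line(s) (total 0); column heights now [2 3 4 4 4 4 0], max=4
Drop 5: L rot3 at col 2 lands with bottom-row=4; cleared 0 line(s) (total 0); column heights now [2 3 7 7 4 4 0], max=7
Test piece T rot3 at col 0 (width 2): heights before test = [2 3 7 7 4 4 0]; fits = True

Answer: yes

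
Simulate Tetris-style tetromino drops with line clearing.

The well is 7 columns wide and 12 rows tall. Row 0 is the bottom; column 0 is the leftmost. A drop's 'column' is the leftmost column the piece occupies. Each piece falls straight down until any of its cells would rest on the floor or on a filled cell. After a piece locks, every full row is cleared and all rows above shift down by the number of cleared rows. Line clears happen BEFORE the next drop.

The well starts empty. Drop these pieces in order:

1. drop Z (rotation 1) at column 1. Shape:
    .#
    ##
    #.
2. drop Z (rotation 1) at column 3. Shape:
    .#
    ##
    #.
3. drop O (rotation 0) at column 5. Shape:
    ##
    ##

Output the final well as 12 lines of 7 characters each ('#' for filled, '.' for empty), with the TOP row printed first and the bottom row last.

Drop 1: Z rot1 at col 1 lands with bottom-row=0; cleared 0 line(s) (total 0); column heights now [0 2 3 0 0 0 0], max=3
Drop 2: Z rot1 at col 3 lands with bottom-row=0; cleared 0 line(s) (total 0); column heights now [0 2 3 2 3 0 0], max=3
Drop 3: O rot0 at col 5 lands with bottom-row=0; cleared 0 line(s) (total 0); column heights now [0 2 3 2 3 2 2], max=3

Answer: .......
.......
.......
.......
.......
.......
.......
.......
.......
..#.#..
.######
.#.#.##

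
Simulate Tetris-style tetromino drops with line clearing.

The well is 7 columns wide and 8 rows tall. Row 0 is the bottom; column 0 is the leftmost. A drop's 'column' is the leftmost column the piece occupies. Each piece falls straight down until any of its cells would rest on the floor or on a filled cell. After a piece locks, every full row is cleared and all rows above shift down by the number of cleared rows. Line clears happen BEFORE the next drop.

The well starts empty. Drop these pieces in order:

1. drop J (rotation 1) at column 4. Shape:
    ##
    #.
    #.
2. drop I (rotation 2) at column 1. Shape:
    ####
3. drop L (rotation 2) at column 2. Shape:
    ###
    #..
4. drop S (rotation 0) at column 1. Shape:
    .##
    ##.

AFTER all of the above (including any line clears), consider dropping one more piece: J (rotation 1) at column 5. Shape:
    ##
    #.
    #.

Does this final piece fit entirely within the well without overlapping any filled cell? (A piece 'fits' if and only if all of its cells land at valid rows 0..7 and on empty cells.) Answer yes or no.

Drop 1: J rot1 at col 4 lands with bottom-row=0; cleared 0 line(s) (total 0); column heights now [0 0 0 0 3 3 0], max=3
Drop 2: I rot2 at col 1 lands with bottom-row=3; cleared 0 line(s) (total 0); column heights now [0 4 4 4 4 3 0], max=4
Drop 3: L rot2 at col 2 lands with bottom-row=4; cleared 0 line(s) (total 0); column heights now [0 4 6 6 6 3 0], max=6
Drop 4: S rot0 at col 1 lands with bottom-row=6; cleared 0 line(s) (total 0); column heights now [0 7 8 8 6 3 0], max=8
Test piece J rot1 at col 5 (width 2): heights before test = [0 7 8 8 6 3 0]; fits = True

Answer: yes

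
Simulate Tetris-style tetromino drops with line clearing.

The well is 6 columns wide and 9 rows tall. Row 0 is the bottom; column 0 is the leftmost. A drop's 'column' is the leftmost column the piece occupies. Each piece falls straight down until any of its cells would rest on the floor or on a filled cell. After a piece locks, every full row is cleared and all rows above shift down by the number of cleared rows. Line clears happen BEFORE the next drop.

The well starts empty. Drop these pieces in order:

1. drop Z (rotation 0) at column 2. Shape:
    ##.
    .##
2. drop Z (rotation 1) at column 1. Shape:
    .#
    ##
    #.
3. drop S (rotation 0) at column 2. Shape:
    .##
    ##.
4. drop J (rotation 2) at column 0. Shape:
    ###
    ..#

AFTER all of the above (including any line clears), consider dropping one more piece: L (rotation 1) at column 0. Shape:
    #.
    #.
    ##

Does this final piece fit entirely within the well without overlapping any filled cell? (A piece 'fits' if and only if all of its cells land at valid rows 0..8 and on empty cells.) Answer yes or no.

Answer: no

Derivation:
Drop 1: Z rot0 at col 2 lands with bottom-row=0; cleared 0 line(s) (total 0); column heights now [0 0 2 2 1 0], max=2
Drop 2: Z rot1 at col 1 lands with bottom-row=1; cleared 0 line(s) (total 0); column heights now [0 3 4 2 1 0], max=4
Drop 3: S rot0 at col 2 lands with bottom-row=4; cleared 0 line(s) (total 0); column heights now [0 3 5 6 6 0], max=6
Drop 4: J rot2 at col 0 lands with bottom-row=5; cleared 0 line(s) (total 0); column heights now [7 7 7 6 6 0], max=7
Test piece L rot1 at col 0 (width 2): heights before test = [7 7 7 6 6 0]; fits = False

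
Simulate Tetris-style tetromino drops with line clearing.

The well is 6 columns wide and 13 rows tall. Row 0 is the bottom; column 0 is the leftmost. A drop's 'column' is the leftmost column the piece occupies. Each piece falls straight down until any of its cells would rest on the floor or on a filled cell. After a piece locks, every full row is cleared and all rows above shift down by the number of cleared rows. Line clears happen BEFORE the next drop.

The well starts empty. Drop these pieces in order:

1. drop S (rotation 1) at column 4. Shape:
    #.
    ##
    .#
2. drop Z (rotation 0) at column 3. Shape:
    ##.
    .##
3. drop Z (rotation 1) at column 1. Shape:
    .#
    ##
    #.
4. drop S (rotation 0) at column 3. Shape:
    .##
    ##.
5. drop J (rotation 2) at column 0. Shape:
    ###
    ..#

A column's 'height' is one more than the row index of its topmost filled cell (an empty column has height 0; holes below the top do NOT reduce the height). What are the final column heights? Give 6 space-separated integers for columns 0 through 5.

Answer: 5 5 5 6 7 7

Derivation:
Drop 1: S rot1 at col 4 lands with bottom-row=0; cleared 0 line(s) (total 0); column heights now [0 0 0 0 3 2], max=3
Drop 2: Z rot0 at col 3 lands with bottom-row=3; cleared 0 line(s) (total 0); column heights now [0 0 0 5 5 4], max=5
Drop 3: Z rot1 at col 1 lands with bottom-row=0; cleared 0 line(s) (total 0); column heights now [0 2 3 5 5 4], max=5
Drop 4: S rot0 at col 3 lands with bottom-row=5; cleared 0 line(s) (total 0); column heights now [0 2 3 6 7 7], max=7
Drop 5: J rot2 at col 0 lands with bottom-row=3; cleared 0 line(s) (total 0); column heights now [5 5 5 6 7 7], max=7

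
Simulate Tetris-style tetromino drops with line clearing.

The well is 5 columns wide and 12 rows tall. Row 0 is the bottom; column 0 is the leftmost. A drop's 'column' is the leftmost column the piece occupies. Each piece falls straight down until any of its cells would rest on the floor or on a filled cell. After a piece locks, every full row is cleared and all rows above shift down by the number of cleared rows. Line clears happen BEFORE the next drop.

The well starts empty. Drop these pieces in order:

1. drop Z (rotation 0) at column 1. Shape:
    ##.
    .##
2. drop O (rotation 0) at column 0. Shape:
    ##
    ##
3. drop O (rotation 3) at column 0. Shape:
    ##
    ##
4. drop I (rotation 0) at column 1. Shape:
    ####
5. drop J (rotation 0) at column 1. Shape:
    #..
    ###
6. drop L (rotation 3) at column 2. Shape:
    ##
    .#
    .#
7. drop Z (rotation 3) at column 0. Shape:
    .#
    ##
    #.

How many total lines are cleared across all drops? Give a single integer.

Answer: 0

Derivation:
Drop 1: Z rot0 at col 1 lands with bottom-row=0; cleared 0 line(s) (total 0); column heights now [0 2 2 1 0], max=2
Drop 2: O rot0 at col 0 lands with bottom-row=2; cleared 0 line(s) (total 0); column heights now [4 4 2 1 0], max=4
Drop 3: O rot3 at col 0 lands with bottom-row=4; cleared 0 line(s) (total 0); column heights now [6 6 2 1 0], max=6
Drop 4: I rot0 at col 1 lands with bottom-row=6; cleared 0 line(s) (total 0); column heights now [6 7 7 7 7], max=7
Drop 5: J rot0 at col 1 lands with bottom-row=7; cleared 0 line(s) (total 0); column heights now [6 9 8 8 7], max=9
Drop 6: L rot3 at col 2 lands with bottom-row=8; cleared 0 line(s) (total 0); column heights now [6 9 11 11 7], max=11
Drop 7: Z rot3 at col 0 lands with bottom-row=8; cleared 0 line(s) (total 0); column heights now [10 11 11 11 7], max=11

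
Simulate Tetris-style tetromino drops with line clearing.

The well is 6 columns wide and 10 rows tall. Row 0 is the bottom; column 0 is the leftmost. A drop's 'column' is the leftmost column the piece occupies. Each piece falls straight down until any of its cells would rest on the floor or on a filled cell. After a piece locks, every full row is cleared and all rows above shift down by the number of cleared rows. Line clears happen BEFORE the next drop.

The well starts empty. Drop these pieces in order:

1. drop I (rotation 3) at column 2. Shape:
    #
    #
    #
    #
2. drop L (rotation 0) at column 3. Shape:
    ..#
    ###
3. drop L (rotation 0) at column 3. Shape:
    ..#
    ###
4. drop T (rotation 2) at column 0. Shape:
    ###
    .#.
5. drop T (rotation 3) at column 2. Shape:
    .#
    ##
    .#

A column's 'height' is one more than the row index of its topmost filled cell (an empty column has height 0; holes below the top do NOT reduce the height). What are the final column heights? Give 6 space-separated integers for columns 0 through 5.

Drop 1: I rot3 at col 2 lands with bottom-row=0; cleared 0 line(s) (total 0); column heights now [0 0 4 0 0 0], max=4
Drop 2: L rot0 at col 3 lands with bottom-row=0; cleared 0 line(s) (total 0); column heights now [0 0 4 1 1 2], max=4
Drop 3: L rot0 at col 3 lands with bottom-row=2; cleared 0 line(s) (total 0); column heights now [0 0 4 3 3 4], max=4
Drop 4: T rot2 at col 0 lands with bottom-row=3; cleared 0 line(s) (total 0); column heights now [5 5 5 3 3 4], max=5
Drop 5: T rot3 at col 2 lands with bottom-row=4; cleared 0 line(s) (total 0); column heights now [5 5 6 7 3 4], max=7

Answer: 5 5 6 7 3 4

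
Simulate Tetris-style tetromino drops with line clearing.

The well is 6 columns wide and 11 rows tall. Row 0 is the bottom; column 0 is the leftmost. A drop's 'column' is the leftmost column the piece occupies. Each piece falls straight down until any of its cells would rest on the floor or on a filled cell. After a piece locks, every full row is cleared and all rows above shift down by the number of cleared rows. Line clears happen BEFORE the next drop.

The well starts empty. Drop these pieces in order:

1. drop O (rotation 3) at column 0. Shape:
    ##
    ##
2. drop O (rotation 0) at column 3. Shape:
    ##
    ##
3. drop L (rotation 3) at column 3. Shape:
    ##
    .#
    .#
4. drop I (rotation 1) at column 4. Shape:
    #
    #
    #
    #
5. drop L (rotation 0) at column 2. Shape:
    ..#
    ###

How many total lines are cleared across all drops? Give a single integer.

Answer: 0

Derivation:
Drop 1: O rot3 at col 0 lands with bottom-row=0; cleared 0 line(s) (total 0); column heights now [2 2 0 0 0 0], max=2
Drop 2: O rot0 at col 3 lands with bottom-row=0; cleared 0 line(s) (total 0); column heights now [2 2 0 2 2 0], max=2
Drop 3: L rot3 at col 3 lands with bottom-row=2; cleared 0 line(s) (total 0); column heights now [2 2 0 5 5 0], max=5
Drop 4: I rot1 at col 4 lands with bottom-row=5; cleared 0 line(s) (total 0); column heights now [2 2 0 5 9 0], max=9
Drop 5: L rot0 at col 2 lands with bottom-row=9; cleared 0 line(s) (total 0); column heights now [2 2 10 10 11 0], max=11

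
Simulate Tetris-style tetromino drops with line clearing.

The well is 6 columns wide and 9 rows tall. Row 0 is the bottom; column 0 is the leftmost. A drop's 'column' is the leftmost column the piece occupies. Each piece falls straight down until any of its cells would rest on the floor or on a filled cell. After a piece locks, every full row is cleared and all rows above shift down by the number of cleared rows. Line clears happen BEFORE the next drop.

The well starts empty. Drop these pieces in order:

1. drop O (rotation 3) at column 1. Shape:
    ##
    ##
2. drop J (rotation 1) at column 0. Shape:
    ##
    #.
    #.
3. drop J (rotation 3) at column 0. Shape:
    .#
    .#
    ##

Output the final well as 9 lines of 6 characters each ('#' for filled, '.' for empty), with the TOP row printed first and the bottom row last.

Answer: ......
......
......
.#....
.#....
##....
##....
###...
###...

Derivation:
Drop 1: O rot3 at col 1 lands with bottom-row=0; cleared 0 line(s) (total 0); column heights now [0 2 2 0 0 0], max=2
Drop 2: J rot1 at col 0 lands with bottom-row=0; cleared 0 line(s) (total 0); column heights now [3 3 2 0 0 0], max=3
Drop 3: J rot3 at col 0 lands with bottom-row=3; cleared 0 line(s) (total 0); column heights now [4 6 2 0 0 0], max=6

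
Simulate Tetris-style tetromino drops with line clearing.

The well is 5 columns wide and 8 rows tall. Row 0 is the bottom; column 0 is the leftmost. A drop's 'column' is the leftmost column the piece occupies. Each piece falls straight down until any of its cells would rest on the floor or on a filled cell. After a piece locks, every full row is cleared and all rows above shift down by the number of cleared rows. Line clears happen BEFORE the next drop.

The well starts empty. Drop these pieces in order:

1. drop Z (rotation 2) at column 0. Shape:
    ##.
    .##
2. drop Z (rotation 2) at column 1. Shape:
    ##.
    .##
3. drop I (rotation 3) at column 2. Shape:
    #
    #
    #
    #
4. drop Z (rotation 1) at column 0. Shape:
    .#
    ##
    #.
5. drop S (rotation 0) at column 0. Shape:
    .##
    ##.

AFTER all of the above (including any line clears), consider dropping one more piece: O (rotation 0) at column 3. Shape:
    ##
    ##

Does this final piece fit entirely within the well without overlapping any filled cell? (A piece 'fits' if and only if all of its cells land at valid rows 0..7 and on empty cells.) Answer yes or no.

Answer: yes

Derivation:
Drop 1: Z rot2 at col 0 lands with bottom-row=0; cleared 0 line(s) (total 0); column heights now [2 2 1 0 0], max=2
Drop 2: Z rot2 at col 1 lands with bottom-row=1; cleared 0 line(s) (total 0); column heights now [2 3 3 2 0], max=3
Drop 3: I rot3 at col 2 lands with bottom-row=3; cleared 0 line(s) (total 0); column heights now [2 3 7 2 0], max=7
Drop 4: Z rot1 at col 0 lands with bottom-row=2; cleared 0 line(s) (total 0); column heights now [4 5 7 2 0], max=7
Drop 5: S rot0 at col 0 lands with bottom-row=6; cleared 0 line(s) (total 0); column heights now [7 8 8 2 0], max=8
Test piece O rot0 at col 3 (width 2): heights before test = [7 8 8 2 0]; fits = True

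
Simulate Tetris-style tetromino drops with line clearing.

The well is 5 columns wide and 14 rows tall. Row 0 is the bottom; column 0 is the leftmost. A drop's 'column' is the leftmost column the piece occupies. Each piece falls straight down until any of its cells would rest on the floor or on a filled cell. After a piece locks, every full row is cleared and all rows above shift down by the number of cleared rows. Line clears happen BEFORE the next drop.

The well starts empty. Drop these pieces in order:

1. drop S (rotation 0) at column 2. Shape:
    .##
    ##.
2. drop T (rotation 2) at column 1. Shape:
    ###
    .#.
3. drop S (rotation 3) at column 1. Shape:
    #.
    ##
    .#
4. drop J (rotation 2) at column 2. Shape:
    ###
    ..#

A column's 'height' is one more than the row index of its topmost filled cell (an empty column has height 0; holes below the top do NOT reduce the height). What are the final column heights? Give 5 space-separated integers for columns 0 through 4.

Answer: 0 6 6 6 6

Derivation:
Drop 1: S rot0 at col 2 lands with bottom-row=0; cleared 0 line(s) (total 0); column heights now [0 0 1 2 2], max=2
Drop 2: T rot2 at col 1 lands with bottom-row=1; cleared 0 line(s) (total 0); column heights now [0 3 3 3 2], max=3
Drop 3: S rot3 at col 1 lands with bottom-row=3; cleared 0 line(s) (total 0); column heights now [0 6 5 3 2], max=6
Drop 4: J rot2 at col 2 lands with bottom-row=4; cleared 0 line(s) (total 0); column heights now [0 6 6 6 6], max=6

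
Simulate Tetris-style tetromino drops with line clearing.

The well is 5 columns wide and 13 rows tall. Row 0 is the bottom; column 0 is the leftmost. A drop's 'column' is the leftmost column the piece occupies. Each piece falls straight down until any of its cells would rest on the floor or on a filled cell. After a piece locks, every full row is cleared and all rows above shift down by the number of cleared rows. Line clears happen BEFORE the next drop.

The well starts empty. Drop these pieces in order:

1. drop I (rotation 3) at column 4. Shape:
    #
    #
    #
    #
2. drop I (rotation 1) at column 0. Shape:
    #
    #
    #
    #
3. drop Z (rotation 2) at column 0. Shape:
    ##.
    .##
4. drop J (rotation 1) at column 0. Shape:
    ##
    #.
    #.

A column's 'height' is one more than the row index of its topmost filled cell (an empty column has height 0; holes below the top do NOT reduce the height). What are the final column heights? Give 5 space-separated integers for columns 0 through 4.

Answer: 8 8 4 0 4

Derivation:
Drop 1: I rot3 at col 4 lands with bottom-row=0; cleared 0 line(s) (total 0); column heights now [0 0 0 0 4], max=4
Drop 2: I rot1 at col 0 lands with bottom-row=0; cleared 0 line(s) (total 0); column heights now [4 0 0 0 4], max=4
Drop 3: Z rot2 at col 0 lands with bottom-row=3; cleared 0 line(s) (total 0); column heights now [5 5 4 0 4], max=5
Drop 4: J rot1 at col 0 lands with bottom-row=5; cleared 0 line(s) (total 0); column heights now [8 8 4 0 4], max=8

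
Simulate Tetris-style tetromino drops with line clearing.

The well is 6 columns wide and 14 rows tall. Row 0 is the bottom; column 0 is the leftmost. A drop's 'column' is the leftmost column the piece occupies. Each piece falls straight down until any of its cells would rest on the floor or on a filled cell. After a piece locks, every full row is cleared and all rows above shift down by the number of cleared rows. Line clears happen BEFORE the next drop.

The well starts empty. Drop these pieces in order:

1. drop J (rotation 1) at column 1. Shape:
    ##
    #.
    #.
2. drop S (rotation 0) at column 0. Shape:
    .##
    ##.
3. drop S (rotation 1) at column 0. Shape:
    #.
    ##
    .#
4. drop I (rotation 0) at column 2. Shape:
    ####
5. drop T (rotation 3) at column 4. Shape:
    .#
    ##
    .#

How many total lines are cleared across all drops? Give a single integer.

Drop 1: J rot1 at col 1 lands with bottom-row=0; cleared 0 line(s) (total 0); column heights now [0 3 3 0 0 0], max=3
Drop 2: S rot0 at col 0 lands with bottom-row=3; cleared 0 line(s) (total 0); column heights now [4 5 5 0 0 0], max=5
Drop 3: S rot1 at col 0 lands with bottom-row=5; cleared 0 line(s) (total 0); column heights now [8 7 5 0 0 0], max=8
Drop 4: I rot0 at col 2 lands with bottom-row=5; cleared 0 line(s) (total 0); column heights now [8 7 6 6 6 6], max=8
Drop 5: T rot3 at col 4 lands with bottom-row=6; cleared 0 line(s) (total 0); column heights now [8 7 6 6 8 9], max=9

Answer: 0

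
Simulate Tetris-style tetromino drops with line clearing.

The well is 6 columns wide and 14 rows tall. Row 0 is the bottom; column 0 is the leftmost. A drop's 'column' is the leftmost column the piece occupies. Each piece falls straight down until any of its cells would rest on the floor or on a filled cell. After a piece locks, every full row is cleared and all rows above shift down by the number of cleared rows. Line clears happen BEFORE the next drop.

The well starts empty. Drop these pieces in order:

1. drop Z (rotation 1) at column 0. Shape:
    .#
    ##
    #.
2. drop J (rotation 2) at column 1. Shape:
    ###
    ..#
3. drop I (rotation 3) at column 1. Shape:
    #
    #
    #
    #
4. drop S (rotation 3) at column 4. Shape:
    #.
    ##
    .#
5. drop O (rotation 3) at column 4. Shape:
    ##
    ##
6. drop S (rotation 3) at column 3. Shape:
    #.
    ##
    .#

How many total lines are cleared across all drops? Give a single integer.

Drop 1: Z rot1 at col 0 lands with bottom-row=0; cleared 0 line(s) (total 0); column heights now [2 3 0 0 0 0], max=3
Drop 2: J rot2 at col 1 lands with bottom-row=2; cleared 0 line(s) (total 0); column heights now [2 4 4 4 0 0], max=4
Drop 3: I rot3 at col 1 lands with bottom-row=4; cleared 0 line(s) (total 0); column heights now [2 8 4 4 0 0], max=8
Drop 4: S rot3 at col 4 lands with bottom-row=0; cleared 0 line(s) (total 0); column heights now [2 8 4 4 3 2], max=8
Drop 5: O rot3 at col 4 lands with bottom-row=3; cleared 0 line(s) (total 0); column heights now [2 8 4 4 5 5], max=8
Drop 6: S rot3 at col 3 lands with bottom-row=5; cleared 0 line(s) (total 0); column heights now [2 8 4 8 7 5], max=8

Answer: 0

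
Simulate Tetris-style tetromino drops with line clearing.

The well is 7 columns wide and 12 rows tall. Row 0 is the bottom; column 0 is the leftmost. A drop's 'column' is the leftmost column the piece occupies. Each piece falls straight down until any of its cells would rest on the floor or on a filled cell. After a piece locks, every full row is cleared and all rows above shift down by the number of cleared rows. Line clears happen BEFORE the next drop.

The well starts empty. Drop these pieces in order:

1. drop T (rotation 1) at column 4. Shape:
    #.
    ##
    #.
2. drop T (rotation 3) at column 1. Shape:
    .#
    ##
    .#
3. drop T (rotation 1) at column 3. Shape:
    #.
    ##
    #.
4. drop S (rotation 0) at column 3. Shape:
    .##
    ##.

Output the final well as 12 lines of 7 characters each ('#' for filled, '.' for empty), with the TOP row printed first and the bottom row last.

Drop 1: T rot1 at col 4 lands with bottom-row=0; cleared 0 line(s) (total 0); column heights now [0 0 0 0 3 2 0], max=3
Drop 2: T rot3 at col 1 lands with bottom-row=0; cleared 0 line(s) (total 0); column heights now [0 2 3 0 3 2 0], max=3
Drop 3: T rot1 at col 3 lands with bottom-row=2; cleared 0 line(s) (total 0); column heights now [0 2 3 5 4 2 0], max=5
Drop 4: S rot0 at col 3 lands with bottom-row=5; cleared 0 line(s) (total 0); column heights now [0 2 3 6 7 7 0], max=7

Answer: .......
.......
.......
.......
.......
....##.
...##..
...#...
...##..
..###..
.##.##.
..#.#..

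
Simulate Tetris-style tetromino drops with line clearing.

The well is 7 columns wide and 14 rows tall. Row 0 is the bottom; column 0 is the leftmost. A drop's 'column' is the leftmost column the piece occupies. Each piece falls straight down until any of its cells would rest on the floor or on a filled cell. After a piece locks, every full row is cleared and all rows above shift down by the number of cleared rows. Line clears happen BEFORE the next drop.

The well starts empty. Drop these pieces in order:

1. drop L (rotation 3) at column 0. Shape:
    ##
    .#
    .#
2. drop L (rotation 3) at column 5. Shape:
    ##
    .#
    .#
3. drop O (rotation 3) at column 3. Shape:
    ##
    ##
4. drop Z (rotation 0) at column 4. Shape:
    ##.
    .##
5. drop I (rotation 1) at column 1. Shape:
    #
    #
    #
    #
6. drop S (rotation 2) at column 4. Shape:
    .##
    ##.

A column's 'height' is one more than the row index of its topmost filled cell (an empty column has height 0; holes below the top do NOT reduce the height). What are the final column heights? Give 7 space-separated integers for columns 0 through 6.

Drop 1: L rot3 at col 0 lands with bottom-row=0; cleared 0 line(s) (total 0); column heights now [3 3 0 0 0 0 0], max=3
Drop 2: L rot3 at col 5 lands with bottom-row=0; cleared 0 line(s) (total 0); column heights now [3 3 0 0 0 3 3], max=3
Drop 3: O rot3 at col 3 lands with bottom-row=0; cleared 0 line(s) (total 0); column heights now [3 3 0 2 2 3 3], max=3
Drop 4: Z rot0 at col 4 lands with bottom-row=3; cleared 0 line(s) (total 0); column heights now [3 3 0 2 5 5 4], max=5
Drop 5: I rot1 at col 1 lands with bottom-row=3; cleared 0 line(s) (total 0); column heights now [3 7 0 2 5 5 4], max=7
Drop 6: S rot2 at col 4 lands with bottom-row=5; cleared 0 line(s) (total 0); column heights now [3 7 0 2 6 7 7], max=7

Answer: 3 7 0 2 6 7 7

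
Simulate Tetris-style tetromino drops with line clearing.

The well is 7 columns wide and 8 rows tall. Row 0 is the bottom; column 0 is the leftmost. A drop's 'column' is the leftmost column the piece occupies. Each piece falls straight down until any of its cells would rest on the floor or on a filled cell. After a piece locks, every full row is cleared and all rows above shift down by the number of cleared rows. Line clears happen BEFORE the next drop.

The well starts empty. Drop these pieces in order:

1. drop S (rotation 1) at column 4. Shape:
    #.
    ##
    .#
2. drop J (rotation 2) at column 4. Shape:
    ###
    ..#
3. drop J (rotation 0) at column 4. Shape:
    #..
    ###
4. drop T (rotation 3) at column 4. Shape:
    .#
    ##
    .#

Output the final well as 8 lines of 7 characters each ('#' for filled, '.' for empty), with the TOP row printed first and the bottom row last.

Drop 1: S rot1 at col 4 lands with bottom-row=0; cleared 0 line(s) (total 0); column heights now [0 0 0 0 3 2 0], max=3
Drop 2: J rot2 at col 4 lands with bottom-row=2; cleared 0 line(s) (total 0); column heights now [0 0 0 0 4 4 4], max=4
Drop 3: J rot0 at col 4 lands with bottom-row=4; cleared 0 line(s) (total 0); column heights now [0 0 0 0 6 5 5], max=6
Drop 4: T rot3 at col 4 lands with bottom-row=5; cleared 0 line(s) (total 0); column heights now [0 0 0 0 7 8 5], max=8

Answer: .....#.
....##.
....##.
....###
....###
....#.#
....##.
.....#.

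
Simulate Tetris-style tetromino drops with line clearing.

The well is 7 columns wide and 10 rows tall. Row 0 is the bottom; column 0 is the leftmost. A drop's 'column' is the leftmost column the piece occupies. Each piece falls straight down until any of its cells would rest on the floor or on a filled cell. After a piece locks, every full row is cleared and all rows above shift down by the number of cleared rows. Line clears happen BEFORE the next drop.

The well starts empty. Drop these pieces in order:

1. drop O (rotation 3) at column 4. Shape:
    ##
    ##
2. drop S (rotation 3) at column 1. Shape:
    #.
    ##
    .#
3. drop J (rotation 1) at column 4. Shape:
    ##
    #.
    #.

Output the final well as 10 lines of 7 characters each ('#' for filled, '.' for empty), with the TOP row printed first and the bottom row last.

Drop 1: O rot3 at col 4 lands with bottom-row=0; cleared 0 line(s) (total 0); column heights now [0 0 0 0 2 2 0], max=2
Drop 2: S rot3 at col 1 lands with bottom-row=0; cleared 0 line(s) (total 0); column heights now [0 3 2 0 2 2 0], max=3
Drop 3: J rot1 at col 4 lands with bottom-row=2; cleared 0 line(s) (total 0); column heights now [0 3 2 0 5 5 0], max=5

Answer: .......
.......
.......
.......
.......
....##.
....#..
.#..#..
.##.##.
..#.##.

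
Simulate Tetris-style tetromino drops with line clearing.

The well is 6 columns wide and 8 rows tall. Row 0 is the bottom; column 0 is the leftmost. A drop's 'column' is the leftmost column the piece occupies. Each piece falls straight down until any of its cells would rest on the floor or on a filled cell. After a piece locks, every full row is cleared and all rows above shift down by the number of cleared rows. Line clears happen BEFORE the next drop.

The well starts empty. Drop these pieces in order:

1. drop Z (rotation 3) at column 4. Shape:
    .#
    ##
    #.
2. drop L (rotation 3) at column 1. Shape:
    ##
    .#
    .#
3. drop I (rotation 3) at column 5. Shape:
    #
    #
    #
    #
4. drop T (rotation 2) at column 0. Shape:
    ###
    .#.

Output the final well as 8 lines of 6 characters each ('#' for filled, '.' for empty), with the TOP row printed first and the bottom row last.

Answer: ......
.....#
.....#
###..#
.#...#
.##..#
..#.##
..#.#.

Derivation:
Drop 1: Z rot3 at col 4 lands with bottom-row=0; cleared 0 line(s) (total 0); column heights now [0 0 0 0 2 3], max=3
Drop 2: L rot3 at col 1 lands with bottom-row=0; cleared 0 line(s) (total 0); column heights now [0 3 3 0 2 3], max=3
Drop 3: I rot3 at col 5 lands with bottom-row=3; cleared 0 line(s) (total 0); column heights now [0 3 3 0 2 7], max=7
Drop 4: T rot2 at col 0 lands with bottom-row=3; cleared 0 line(s) (total 0); column heights now [5 5 5 0 2 7], max=7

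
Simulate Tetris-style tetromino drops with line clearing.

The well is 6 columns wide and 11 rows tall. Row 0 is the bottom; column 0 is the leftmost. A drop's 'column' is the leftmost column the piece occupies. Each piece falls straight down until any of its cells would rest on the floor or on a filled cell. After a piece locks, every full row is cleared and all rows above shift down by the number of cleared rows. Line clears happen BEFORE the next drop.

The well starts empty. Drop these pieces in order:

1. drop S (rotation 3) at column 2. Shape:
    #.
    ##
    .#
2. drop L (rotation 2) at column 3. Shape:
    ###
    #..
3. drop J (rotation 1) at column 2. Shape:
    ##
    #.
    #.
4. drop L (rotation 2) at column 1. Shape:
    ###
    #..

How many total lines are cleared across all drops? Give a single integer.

Drop 1: S rot3 at col 2 lands with bottom-row=0; cleared 0 line(s) (total 0); column heights now [0 0 3 2 0 0], max=3
Drop 2: L rot2 at col 3 lands with bottom-row=2; cleared 0 line(s) (total 0); column heights now [0 0 3 4 4 4], max=4
Drop 3: J rot1 at col 2 lands with bottom-row=3; cleared 0 line(s) (total 0); column heights now [0 0 6 6 4 4], max=6
Drop 4: L rot2 at col 1 lands with bottom-row=5; cleared 0 line(s) (total 0); column heights now [0 7 7 7 4 4], max=7

Answer: 0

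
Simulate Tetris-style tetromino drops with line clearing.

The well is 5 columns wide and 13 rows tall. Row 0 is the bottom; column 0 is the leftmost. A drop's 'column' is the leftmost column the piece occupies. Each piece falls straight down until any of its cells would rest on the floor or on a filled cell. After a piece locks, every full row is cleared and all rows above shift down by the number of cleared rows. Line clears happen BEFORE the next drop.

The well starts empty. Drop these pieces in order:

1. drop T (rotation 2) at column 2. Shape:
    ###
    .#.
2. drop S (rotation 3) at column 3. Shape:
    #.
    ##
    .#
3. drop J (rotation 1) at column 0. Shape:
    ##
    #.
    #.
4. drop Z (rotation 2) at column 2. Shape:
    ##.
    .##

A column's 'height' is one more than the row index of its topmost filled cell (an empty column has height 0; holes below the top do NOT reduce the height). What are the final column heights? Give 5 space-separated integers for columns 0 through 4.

Drop 1: T rot2 at col 2 lands with bottom-row=0; cleared 0 line(s) (total 0); column heights now [0 0 2 2 2], max=2
Drop 2: S rot3 at col 3 lands with bottom-row=2; cleared 0 line(s) (total 0); column heights now [0 0 2 5 4], max=5
Drop 3: J rot1 at col 0 lands with bottom-row=0; cleared 0 line(s) (total 0); column heights now [3 3 2 5 4], max=5
Drop 4: Z rot2 at col 2 lands with bottom-row=5; cleared 0 line(s) (total 0); column heights now [3 3 7 7 6], max=7

Answer: 3 3 7 7 6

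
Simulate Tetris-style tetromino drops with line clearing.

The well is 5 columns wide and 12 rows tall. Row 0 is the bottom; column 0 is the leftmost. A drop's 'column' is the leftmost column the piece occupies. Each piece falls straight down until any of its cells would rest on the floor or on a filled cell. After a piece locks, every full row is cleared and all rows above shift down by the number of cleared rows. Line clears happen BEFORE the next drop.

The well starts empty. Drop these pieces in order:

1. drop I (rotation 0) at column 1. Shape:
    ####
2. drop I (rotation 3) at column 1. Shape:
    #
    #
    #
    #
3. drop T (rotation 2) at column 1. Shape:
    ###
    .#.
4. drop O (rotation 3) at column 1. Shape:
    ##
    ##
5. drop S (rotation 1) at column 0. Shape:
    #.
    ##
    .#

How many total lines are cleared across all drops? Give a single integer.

Answer: 0

Derivation:
Drop 1: I rot0 at col 1 lands with bottom-row=0; cleared 0 line(s) (total 0); column heights now [0 1 1 1 1], max=1
Drop 2: I rot3 at col 1 lands with bottom-row=1; cleared 0 line(s) (total 0); column heights now [0 5 1 1 1], max=5
Drop 3: T rot2 at col 1 lands with bottom-row=4; cleared 0 line(s) (total 0); column heights now [0 6 6 6 1], max=6
Drop 4: O rot3 at col 1 lands with bottom-row=6; cleared 0 line(s) (total 0); column heights now [0 8 8 6 1], max=8
Drop 5: S rot1 at col 0 lands with bottom-row=8; cleared 0 line(s) (total 0); column heights now [11 10 8 6 1], max=11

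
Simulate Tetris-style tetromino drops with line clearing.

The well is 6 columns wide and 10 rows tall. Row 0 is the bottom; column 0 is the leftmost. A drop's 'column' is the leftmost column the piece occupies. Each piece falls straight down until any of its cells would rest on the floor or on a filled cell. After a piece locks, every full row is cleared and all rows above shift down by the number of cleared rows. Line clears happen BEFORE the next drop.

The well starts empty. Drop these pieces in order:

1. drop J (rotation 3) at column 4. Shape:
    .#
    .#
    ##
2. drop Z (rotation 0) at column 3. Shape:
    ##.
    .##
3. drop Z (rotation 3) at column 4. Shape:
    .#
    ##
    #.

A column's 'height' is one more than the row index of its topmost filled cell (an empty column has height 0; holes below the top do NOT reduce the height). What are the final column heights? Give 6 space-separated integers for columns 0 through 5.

Drop 1: J rot3 at col 4 lands with bottom-row=0; cleared 0 line(s) (total 0); column heights now [0 0 0 0 1 3], max=3
Drop 2: Z rot0 at col 3 lands with bottom-row=3; cleared 0 line(s) (total 0); column heights now [0 0 0 5 5 4], max=5
Drop 3: Z rot3 at col 4 lands with bottom-row=5; cleared 0 line(s) (total 0); column heights now [0 0 0 5 7 8], max=8

Answer: 0 0 0 5 7 8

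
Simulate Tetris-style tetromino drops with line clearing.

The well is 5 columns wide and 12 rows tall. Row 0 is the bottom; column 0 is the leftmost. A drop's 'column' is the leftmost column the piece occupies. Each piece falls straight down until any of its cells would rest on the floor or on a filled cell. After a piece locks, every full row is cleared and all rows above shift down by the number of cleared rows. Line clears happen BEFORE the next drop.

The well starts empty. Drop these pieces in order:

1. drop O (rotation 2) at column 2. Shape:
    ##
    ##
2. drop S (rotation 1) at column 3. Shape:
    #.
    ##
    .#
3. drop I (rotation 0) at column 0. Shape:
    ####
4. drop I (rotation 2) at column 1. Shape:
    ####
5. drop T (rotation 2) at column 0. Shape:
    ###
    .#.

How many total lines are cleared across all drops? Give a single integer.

Answer: 0

Derivation:
Drop 1: O rot2 at col 2 lands with bottom-row=0; cleared 0 line(s) (total 0); column heights now [0 0 2 2 0], max=2
Drop 2: S rot1 at col 3 lands with bottom-row=1; cleared 0 line(s) (total 0); column heights now [0 0 2 4 3], max=4
Drop 3: I rot0 at col 0 lands with bottom-row=4; cleared 0 line(s) (total 0); column heights now [5 5 5 5 3], max=5
Drop 4: I rot2 at col 1 lands with bottom-row=5; cleared 0 line(s) (total 0); column heights now [5 6 6 6 6], max=6
Drop 5: T rot2 at col 0 lands with bottom-row=6; cleared 0 line(s) (total 0); column heights now [8 8 8 6 6], max=8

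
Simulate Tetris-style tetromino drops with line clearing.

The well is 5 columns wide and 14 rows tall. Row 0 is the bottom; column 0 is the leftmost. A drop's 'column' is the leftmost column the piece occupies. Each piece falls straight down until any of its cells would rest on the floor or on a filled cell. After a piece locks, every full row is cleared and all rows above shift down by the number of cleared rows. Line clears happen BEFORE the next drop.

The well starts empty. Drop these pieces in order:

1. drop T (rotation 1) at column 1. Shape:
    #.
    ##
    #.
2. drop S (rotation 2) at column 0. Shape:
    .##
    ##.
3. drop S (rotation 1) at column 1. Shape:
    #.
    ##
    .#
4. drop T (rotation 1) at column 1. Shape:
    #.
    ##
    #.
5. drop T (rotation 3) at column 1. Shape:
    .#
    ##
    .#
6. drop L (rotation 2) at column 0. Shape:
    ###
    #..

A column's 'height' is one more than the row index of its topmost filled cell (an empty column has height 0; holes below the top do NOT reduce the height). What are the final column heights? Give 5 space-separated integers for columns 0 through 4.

Answer: 14 14 14 0 0

Derivation:
Drop 1: T rot1 at col 1 lands with bottom-row=0; cleared 0 line(s) (total 0); column heights now [0 3 2 0 0], max=3
Drop 2: S rot2 at col 0 lands with bottom-row=3; cleared 0 line(s) (total 0); column heights now [4 5 5 0 0], max=5
Drop 3: S rot1 at col 1 lands with bottom-row=5; cleared 0 line(s) (total 0); column heights now [4 8 7 0 0], max=8
Drop 4: T rot1 at col 1 lands with bottom-row=8; cleared 0 line(s) (total 0); column heights now [4 11 10 0 0], max=11
Drop 5: T rot3 at col 1 lands with bottom-row=10; cleared 0 line(s) (total 0); column heights now [4 12 13 0 0], max=13
Drop 6: L rot2 at col 0 lands with bottom-row=12; cleared 0 line(s) (total 0); column heights now [14 14 14 0 0], max=14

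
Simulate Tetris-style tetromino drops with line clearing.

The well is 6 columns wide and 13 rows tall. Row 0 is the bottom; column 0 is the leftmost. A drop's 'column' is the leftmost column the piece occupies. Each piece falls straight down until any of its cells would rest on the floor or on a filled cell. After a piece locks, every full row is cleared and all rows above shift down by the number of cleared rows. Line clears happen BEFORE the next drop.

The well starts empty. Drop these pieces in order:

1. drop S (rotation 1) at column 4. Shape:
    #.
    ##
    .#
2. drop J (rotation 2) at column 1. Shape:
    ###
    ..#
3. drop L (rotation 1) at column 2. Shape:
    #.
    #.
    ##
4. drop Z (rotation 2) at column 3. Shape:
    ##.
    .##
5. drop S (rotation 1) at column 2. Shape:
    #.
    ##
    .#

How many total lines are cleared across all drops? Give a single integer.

Drop 1: S rot1 at col 4 lands with bottom-row=0; cleared 0 line(s) (total 0); column heights now [0 0 0 0 3 2], max=3
Drop 2: J rot2 at col 1 lands with bottom-row=0; cleared 0 line(s) (total 0); column heights now [0 2 2 2 3 2], max=3
Drop 3: L rot1 at col 2 lands with bottom-row=2; cleared 0 line(s) (total 0); column heights now [0 2 5 3 3 2], max=5
Drop 4: Z rot2 at col 3 lands with bottom-row=3; cleared 0 line(s) (total 0); column heights now [0 2 5 5 5 4], max=5
Drop 5: S rot1 at col 2 lands with bottom-row=5; cleared 0 line(s) (total 0); column heights now [0 2 8 7 5 4], max=8

Answer: 0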